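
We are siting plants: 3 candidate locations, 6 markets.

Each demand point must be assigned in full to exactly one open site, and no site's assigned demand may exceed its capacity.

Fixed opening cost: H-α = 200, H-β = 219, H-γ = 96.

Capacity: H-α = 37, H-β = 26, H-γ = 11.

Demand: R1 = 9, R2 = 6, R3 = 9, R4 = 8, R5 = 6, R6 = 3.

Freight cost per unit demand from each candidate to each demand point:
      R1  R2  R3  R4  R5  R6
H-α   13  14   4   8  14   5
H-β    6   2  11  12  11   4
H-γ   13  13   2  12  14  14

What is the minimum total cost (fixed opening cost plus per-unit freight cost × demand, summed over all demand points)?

663

Open {H-α, H-β}; cheapest assignment that respects the capacities:
  H-α (cap 37, load 17): R3, R4 — cost 9×4 + 8×8 = 100
  H-β (cap 26, load 24): R1, R2, R5, R6 — cost 9×6 + 6×2 + 6×11 + 3×4 = 144
  Shipping 244, fixed 419 → total 663.
  Any other capacity-feasible assignment to {H-α, H-β} ships for at least 244.
Compare {H-α, H-γ}: its best feasible assignment gives total 678.
Compare {H-α, H-β, H-γ}: its best feasible assignment gives total 741.
Every other set of open sites that can feasibly serve all demand totals ≥ 678 even under its best assignment. Minimum: 663.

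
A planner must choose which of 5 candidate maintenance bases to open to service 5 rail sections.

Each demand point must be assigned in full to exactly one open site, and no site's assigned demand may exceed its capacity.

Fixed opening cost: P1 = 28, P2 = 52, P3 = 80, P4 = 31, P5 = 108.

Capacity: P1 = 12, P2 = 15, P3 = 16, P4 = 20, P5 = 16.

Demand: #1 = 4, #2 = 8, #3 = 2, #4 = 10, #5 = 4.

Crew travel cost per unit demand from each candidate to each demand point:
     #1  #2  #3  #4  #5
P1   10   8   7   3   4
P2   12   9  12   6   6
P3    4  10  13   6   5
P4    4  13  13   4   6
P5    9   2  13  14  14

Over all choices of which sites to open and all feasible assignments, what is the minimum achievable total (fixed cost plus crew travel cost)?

Open {P1, P4}; cheapest assignment that respects the capacities:
  P1 (cap 12, load 10): #2, #3 — cost 8×8 + 2×7 = 78
  P4 (cap 20, load 18): #1, #4, #5 — cost 4×4 + 10×4 + 4×6 = 80
  Shipping 158, fixed 59 → total 217.
  Any other capacity-feasible assignment to {P1, P4} ships for at least 158.
Compare {P2, P4}: its best feasible assignment gives total 259.
Compare {P4, P5}: its best feasible assignment gives total 261.
Every other set of open sites that can feasibly serve all demand totals ≥ 259 even under its best assignment. Minimum: 217.

217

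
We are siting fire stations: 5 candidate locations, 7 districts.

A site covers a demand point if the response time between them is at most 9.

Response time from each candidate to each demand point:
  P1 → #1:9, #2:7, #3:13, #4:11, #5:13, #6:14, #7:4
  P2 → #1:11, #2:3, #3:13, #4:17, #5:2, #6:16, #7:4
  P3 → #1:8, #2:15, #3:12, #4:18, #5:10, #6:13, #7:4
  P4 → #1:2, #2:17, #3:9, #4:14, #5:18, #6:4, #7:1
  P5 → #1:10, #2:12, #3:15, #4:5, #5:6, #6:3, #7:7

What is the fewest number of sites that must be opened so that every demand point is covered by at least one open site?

3

Coverage sets (demand points within 9 of each site):
  P1: {#1, #2, #7}
  P2: {#2, #5, #7}
  P3: {#1, #7}
  P4: {#1, #3, #6, #7}
  P5: {#4, #5, #6, #7}
No 2 sites suffice: every size-2 union leaves at least one demand point uncovered.
But {P1, P4, P5} covers everything, so the minimum is 3.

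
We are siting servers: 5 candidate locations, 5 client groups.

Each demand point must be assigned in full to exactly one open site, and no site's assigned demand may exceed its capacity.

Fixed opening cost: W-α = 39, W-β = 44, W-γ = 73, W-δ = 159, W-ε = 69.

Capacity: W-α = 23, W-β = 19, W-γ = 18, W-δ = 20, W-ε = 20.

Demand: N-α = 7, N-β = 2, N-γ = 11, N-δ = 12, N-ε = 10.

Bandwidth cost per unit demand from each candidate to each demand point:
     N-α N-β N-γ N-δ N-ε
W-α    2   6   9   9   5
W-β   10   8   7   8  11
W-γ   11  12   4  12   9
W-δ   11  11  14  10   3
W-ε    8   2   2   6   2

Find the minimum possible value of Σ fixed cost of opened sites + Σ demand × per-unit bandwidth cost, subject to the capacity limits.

Open {W-α, W-β, W-ε}; cheapest assignment that respects the capacities:
  W-α (cap 23, load 17): N-α, N-ε — cost 7×2 + 10×5 = 64
  W-β (cap 19, load 12): N-δ — cost 12×8 = 96
  W-ε (cap 20, load 13): N-β, N-γ — cost 2×2 + 11×2 = 26
  Shipping 186, fixed 152 → total 338.
  Any other capacity-feasible assignment to {W-α, W-β, W-ε} ships for at least 186.
Compare {W-α, W-ε}: its best feasible assignment gives total 348.
Compare {W-α, W-γ, W-ε}: its best feasible assignment gives total 365.
Every other set of open sites that can feasibly serve all demand totals ≥ 348 even under its best assignment. Minimum: 338.

338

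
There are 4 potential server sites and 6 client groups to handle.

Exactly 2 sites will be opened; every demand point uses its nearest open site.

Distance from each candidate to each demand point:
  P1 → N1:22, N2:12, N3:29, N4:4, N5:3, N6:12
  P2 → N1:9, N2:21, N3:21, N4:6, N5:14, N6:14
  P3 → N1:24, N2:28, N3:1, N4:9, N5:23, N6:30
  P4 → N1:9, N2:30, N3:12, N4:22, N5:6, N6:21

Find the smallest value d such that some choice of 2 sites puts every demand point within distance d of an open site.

12

Open {P1, P4}.
  Farthest demand point is N2 at distance 12 (to P1); all others are ≤ 12.
With {P1, P2} the worst case is 21.
With {P2, P3} the worst case is 21.
No size-2 selection achieves below 12.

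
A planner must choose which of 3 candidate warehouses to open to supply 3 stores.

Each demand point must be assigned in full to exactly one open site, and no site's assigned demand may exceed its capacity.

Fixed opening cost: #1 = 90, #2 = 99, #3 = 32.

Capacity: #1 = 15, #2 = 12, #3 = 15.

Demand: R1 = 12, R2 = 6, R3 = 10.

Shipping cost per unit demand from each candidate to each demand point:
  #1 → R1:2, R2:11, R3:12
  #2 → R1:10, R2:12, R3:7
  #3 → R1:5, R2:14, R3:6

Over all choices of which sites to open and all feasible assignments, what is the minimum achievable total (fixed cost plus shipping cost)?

377

Open {#1, #2, #3}; cheapest assignment that respects the capacities:
  #1 (cap 15, load 12): R1 — cost 12×2 = 24
  #2 (cap 12, load 6): R2 — cost 6×12 = 72
  #3 (cap 15, load 10): R3 — cost 10×6 = 60
  Shipping 156, fixed 221 → total 377.
  Any other capacity-feasible assignment to {#1, #2, #3} ships for at least 156.
Total demand is 28; every other set of sites either has combined capacity below 28 or cannot fit the demands without splitting one across sites, so {#1, #2, #3} is the only feasible choice of open sites. Minimum: 377.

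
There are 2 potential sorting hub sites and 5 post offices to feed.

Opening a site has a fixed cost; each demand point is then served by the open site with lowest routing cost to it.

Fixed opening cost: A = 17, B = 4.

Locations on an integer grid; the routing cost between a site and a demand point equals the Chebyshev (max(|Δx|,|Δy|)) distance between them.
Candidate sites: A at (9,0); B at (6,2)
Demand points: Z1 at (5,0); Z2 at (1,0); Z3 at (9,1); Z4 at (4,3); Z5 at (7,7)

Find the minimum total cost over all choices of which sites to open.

21

Open {B}: assign each demand point to its cheapest open site.
  Z1→B 2, Z2→B 5, Z3→B 3, Z4→B 2, Z5→B 5
  routing cost 17, fixed 4 → total 21.
Compare {A, B}: routing cost 15 + fixed 21 = 36.
Compare {A}: routing cost 25 + fixed 17 = 42.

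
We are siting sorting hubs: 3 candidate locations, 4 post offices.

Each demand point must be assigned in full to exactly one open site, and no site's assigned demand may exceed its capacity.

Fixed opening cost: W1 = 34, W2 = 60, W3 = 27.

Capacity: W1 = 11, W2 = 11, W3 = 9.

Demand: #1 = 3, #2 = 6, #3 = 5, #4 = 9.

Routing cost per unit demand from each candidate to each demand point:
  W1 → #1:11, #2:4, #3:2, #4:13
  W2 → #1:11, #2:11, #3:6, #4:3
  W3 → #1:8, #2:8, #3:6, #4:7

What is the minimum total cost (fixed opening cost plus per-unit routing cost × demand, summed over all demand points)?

Open {W1, W2, W3}; cheapest assignment that respects the capacities:
  W1 (cap 11, load 11): #2, #3 — cost 6×4 + 5×2 = 34
  W2 (cap 11, load 9): #4 — cost 9×3 = 27
  W3 (cap 9, load 3): #1 — cost 3×8 = 24
  Shipping 85, fixed 121 → total 206.
  Any other capacity-feasible assignment to {W1, W2, W3} ships for at least 85.
Total demand is 23 and no other set of sites has combined capacity ≥ 23, so {W1, W2, W3} is the only feasible choice of open sites. Minimum: 206.

206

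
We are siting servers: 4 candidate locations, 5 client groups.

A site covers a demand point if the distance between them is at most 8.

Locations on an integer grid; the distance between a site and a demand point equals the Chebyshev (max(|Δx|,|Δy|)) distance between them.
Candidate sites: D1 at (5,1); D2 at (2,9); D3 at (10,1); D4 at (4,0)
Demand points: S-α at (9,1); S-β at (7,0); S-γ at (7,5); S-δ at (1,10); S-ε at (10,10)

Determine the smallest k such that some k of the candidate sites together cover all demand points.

2

Coverage sets (demand points within 8 of each site):
  D1: {S-α, S-β, S-γ}
  D2: {S-α, S-γ, S-δ, S-ε}
  D3: {S-α, S-β, S-γ}
  D4: {S-α, S-β, S-γ}
No single site covers all 5 demand points.
But {D1, D2} covers everything, so the minimum is 2.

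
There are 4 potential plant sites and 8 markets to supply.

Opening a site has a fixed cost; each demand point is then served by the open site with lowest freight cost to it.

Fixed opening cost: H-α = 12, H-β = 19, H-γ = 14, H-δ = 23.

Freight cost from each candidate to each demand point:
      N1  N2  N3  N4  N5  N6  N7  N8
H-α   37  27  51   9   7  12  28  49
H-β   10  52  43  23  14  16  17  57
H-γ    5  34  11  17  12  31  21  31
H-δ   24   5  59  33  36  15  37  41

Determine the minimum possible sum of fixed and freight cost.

Open {H-α, H-γ}: assign each demand point to its cheapest open site.
  N1→H-γ 5, N2→H-α 27, N3→H-γ 11, N4→H-α 9, N5→H-α 7, N6→H-α 12, N7→H-γ 21, N8→H-γ 31
  freight cost 123, fixed 26 → total 149.
Compare {H-α, H-γ, H-δ}: freight cost 101 + fixed 49 = 150.
Compare {H-γ, H-δ}: freight cost 117 + fixed 37 = 154.
Compare {H-α, H-β, H-γ}: freight cost 119 + fixed 45 = 164.
All other subsets cost ≥ 150. Minimum total cost: 149.

149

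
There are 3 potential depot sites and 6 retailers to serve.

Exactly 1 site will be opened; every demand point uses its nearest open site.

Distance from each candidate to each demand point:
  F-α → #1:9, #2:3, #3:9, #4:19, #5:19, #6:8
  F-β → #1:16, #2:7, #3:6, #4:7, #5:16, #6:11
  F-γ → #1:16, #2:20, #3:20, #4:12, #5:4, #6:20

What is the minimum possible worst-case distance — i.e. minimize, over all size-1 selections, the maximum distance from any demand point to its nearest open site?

16

Open {F-β}.
  Farthest demand point is #1 at distance 16 (to F-β); all others are ≤ 16.
With {F-α} the worst case is 19.
With {F-γ} the worst case is 20.
No size-1 selection achieves below 16.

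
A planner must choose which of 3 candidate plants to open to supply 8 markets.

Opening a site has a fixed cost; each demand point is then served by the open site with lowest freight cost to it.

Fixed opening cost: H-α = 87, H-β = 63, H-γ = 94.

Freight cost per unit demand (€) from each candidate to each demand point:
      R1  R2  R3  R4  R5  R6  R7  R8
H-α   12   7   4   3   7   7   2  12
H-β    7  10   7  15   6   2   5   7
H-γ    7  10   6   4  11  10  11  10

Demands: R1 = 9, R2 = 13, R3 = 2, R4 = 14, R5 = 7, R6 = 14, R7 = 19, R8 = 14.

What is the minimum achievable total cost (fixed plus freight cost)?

560

Open {H-α, H-β}: assign each demand point to its cheapest open site.
  R1→H-β 9×7=63, R2→H-α 13×7=91, R3→H-α 2×4=8, R4→H-α 14×3=42, R5→H-β 7×6=42, R6→H-β 14×2=28, R7→H-α 19×2=38, R8→H-β 14×7=98
  freight cost 410, fixed 150 → total 560.
Compare {H-α, H-β, H-γ}: freight cost 410 + fixed 244 = 654.
Compare {H-β, H-γ}: freight cost 524 + fixed 157 = 681.
Compare {H-α}: freight cost 602 + fixed 87 = 689.
All other subsets cost ≥ 654. Minimum total cost: 560.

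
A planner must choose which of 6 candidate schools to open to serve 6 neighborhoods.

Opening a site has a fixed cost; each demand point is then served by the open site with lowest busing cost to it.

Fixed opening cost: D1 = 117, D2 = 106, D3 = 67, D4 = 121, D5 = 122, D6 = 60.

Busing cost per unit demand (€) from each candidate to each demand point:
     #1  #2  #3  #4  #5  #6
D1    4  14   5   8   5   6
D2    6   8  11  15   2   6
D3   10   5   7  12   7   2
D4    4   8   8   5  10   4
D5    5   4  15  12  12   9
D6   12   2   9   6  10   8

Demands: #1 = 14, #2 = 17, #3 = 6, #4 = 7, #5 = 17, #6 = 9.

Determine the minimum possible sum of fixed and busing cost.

468

Open {D2, D6}: assign each demand point to its cheapest open site.
  #1→D2 14×6=84, #2→D6 17×2=34, #3→D6 6×9=54, #4→D6 7×6=42, #5→D2 17×2=34, #6→D2 9×6=54
  busing cost 302, fixed 166 → total 468.
Compare {D1, D6}: busing cost 301 + fixed 177 = 478.
Compare {D2, D3, D6}: busing cost 254 + fixed 233 = 487.
Compare {D1, D3, D6}: busing cost 265 + fixed 244 = 509.
All other subsets cost ≥ 478. Minimum total cost: 468.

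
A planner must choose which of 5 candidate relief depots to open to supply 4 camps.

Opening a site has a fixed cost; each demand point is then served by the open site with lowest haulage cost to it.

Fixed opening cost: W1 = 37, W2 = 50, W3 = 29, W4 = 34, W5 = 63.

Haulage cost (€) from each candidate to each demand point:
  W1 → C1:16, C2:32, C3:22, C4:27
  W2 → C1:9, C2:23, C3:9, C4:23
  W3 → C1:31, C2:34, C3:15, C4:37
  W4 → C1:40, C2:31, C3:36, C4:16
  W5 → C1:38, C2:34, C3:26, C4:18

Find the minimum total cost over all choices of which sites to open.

114

Open {W2}: assign each demand point to its cheapest open site.
  C1→W2 9, C2→W2 23, C3→W2 9, C4→W2 23
  haulage cost 64, fixed 50 → total 114.
Compare {W1}: haulage cost 97 + fixed 37 = 134.
Compare {W2, W4}: haulage cost 57 + fixed 84 = 141.
Compare {W2, W3}: haulage cost 64 + fixed 79 = 143.
All other subsets cost ≥ 134. Minimum total cost: 114.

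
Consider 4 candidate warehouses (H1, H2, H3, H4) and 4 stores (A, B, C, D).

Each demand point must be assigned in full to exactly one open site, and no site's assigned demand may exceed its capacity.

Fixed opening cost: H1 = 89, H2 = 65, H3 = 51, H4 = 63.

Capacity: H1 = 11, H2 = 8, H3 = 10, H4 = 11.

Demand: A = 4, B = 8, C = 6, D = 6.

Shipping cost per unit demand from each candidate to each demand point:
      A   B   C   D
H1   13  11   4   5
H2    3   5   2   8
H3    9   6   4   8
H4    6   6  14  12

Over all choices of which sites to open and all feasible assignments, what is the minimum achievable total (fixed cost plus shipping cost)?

Open {H2, H3, H4}; cheapest assignment that respects the capacities:
  H2 (cap 8, load 6): C — cost 6×2 = 12
  H3 (cap 10, load 10): A, D — cost 4×9 + 6×8 = 84
  H4 (cap 11, load 8): B — cost 8×6 = 48
  Shipping 144, fixed 179 → total 323.
  Any other capacity-feasible assignment to {H2, H3, H4} ships for at least 144.
Compare {H1, H2, H3}: its best feasible assignment gives total 335.
Compare {H1, H3, H4}: its best feasible assignment gives total 341.
Every other set of open sites that can feasibly serve all demand totals ≥ 335 even under its best assignment. Minimum: 323.

323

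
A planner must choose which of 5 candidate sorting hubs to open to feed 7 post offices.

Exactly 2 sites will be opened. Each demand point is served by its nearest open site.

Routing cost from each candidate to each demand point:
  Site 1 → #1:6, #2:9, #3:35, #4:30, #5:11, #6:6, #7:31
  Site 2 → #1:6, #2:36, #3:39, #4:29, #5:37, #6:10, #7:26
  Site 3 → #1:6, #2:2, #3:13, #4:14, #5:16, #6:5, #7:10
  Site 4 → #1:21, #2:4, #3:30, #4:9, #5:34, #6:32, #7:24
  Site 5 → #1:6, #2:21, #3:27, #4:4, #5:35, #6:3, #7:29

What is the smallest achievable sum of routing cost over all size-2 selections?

Open {Site 3, Site 5}.
  #1→Site 3 6, #2→Site 3 2, #3→Site 3 13, #4→Site 5 4, #5→Site 3 16, #6→Site 5 3, #7→Site 3 10  ⇒ total 54.
Compare {Site 1, Site 3}: total 61.
Compare {Site 3, Site 4}: total 61.
No size-2 selection does better; minimum is 54.

54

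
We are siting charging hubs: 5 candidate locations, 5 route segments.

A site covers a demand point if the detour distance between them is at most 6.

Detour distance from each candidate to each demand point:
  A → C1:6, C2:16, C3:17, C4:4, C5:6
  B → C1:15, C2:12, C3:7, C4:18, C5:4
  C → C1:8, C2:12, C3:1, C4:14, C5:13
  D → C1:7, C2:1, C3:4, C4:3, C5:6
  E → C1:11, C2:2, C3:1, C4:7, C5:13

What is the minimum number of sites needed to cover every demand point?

Coverage sets (demand points within 6 of each site):
  A: {C1, C4, C5}
  B: {C5}
  C: {C3}
  D: {C2, C3, C4, C5}
  E: {C2, C3}
No single site covers all 5 demand points.
But {A, D} covers everything, so the minimum is 2.

2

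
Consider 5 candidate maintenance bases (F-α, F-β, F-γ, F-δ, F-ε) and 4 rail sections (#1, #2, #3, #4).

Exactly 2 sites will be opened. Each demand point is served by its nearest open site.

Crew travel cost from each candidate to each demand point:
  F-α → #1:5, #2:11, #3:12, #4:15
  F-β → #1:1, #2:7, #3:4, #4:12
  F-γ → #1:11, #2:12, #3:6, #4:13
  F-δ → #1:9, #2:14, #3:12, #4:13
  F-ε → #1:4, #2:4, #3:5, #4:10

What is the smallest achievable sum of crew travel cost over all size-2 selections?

19

Open {F-β, F-ε}.
  #1→F-β 1, #2→F-ε 4, #3→F-β 4, #4→F-ε 10  ⇒ total 19.
Compare {F-α, F-ε}: total 23.
Compare {F-γ, F-ε}: total 23.
No size-2 selection does better; minimum is 19.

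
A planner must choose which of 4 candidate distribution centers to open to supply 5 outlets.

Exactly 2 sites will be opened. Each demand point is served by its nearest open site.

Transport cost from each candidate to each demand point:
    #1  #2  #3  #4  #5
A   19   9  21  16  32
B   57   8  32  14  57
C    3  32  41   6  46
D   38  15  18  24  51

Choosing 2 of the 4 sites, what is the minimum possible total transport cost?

71

Open {A, C}.
  #1→C 3, #2→A 9, #3→A 21, #4→C 6, #5→A 32  ⇒ total 71.
Compare {C, D}: total 88.
Compare {A, B}: total 94.
No size-2 selection does better; minimum is 71.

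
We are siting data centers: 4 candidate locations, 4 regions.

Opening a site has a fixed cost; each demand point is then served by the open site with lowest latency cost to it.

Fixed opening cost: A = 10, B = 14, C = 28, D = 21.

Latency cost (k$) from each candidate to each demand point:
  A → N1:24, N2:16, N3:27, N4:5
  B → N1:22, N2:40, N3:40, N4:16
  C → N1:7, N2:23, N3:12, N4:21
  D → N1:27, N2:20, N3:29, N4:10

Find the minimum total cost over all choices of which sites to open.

Open {A, C}: assign each demand point to its cheapest open site.
  N1→C 7, N2→A 16, N3→C 12, N4→A 5
  latency cost 40, fixed 38 → total 78.
Compare {A}: latency cost 72 + fixed 10 = 82.
Compare {C}: latency cost 63 + fixed 28 = 91.
Compare {A, B, C}: latency cost 40 + fixed 52 = 92.
All other subsets cost ≥ 82. Minimum total cost: 78.

78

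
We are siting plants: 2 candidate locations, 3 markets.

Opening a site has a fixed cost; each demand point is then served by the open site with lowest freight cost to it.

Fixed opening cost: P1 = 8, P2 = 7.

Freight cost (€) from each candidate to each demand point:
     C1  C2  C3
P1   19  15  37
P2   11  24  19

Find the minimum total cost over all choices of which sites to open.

Open {P1, P2}: assign each demand point to its cheapest open site.
  C1→P2 11, C2→P1 15, C3→P2 19
  freight cost 45, fixed 15 → total 60.
Compare {P2}: freight cost 54 + fixed 7 = 61.
Compare {P1}: freight cost 71 + fixed 8 = 79.

60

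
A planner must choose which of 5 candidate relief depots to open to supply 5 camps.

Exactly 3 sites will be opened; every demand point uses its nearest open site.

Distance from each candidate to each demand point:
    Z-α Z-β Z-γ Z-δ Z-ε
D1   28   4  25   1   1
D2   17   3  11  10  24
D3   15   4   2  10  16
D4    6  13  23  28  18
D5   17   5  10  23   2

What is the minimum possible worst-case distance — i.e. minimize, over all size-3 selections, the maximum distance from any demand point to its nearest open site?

6

Open {D1, D3, D4}.
  Farthest demand point is Z-α at distance 6 (to D4); all others are ≤ 6.
With {D1, D4, D5} the worst case is 10.
With {D2, D4, D5} the worst case is 10.
No size-3 selection achieves below 6.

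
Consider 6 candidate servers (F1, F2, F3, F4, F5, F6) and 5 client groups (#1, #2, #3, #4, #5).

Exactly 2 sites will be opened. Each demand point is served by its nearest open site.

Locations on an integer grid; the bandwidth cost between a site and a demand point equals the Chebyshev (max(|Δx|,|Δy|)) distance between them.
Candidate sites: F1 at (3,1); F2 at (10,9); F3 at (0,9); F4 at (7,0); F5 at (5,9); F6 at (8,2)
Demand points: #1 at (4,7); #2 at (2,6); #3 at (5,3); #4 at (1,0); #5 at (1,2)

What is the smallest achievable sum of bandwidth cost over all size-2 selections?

Open {F1, F5}.
  #1→F5 2, #2→F5 3, #3→F1 2, #4→F1 2, #5→F1 2  ⇒ total 11.
Compare {F1, F3}: total 13.
Compare {F1, F6}: total 16.
No size-2 selection does better; minimum is 11.

11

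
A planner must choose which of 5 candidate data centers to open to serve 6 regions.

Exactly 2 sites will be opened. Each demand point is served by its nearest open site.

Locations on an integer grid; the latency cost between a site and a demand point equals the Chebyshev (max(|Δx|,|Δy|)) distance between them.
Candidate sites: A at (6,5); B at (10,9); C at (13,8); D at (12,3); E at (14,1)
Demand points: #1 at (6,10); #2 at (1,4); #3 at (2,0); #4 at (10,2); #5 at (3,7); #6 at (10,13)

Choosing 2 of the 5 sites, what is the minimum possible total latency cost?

Open {A, B}.
  #1→B 4, #2→A 5, #3→A 5, #4→A 4, #5→A 3, #6→B 4  ⇒ total 25.
Compare {A, C}: total 27.
Compare {A, D}: total 28.
No size-2 selection does better; minimum is 25.

25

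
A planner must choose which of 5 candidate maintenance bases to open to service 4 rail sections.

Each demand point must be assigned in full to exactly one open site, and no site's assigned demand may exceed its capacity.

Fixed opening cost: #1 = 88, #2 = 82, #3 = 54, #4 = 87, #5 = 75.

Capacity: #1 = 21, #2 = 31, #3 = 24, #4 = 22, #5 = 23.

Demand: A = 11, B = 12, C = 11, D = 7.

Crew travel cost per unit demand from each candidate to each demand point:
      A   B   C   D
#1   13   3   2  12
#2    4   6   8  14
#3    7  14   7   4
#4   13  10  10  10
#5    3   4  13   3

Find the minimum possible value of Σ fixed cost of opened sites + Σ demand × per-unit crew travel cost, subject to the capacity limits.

Open {#3, #5}; cheapest assignment that respects the capacities:
  #3 (cap 24, load 18): C, D — cost 11×7 + 7×4 = 105
  #5 (cap 23, load 23): A, B — cost 11×3 + 12×4 = 81
  Shipping 186, fixed 129 → total 315.
  Any other capacity-feasible assignment to {#3, #5} ships for at least 186.
Compare {#1, #3, #5}: its best feasible assignment gives total 348.
Compare {#1, #5}: its best feasible assignment gives total 350.
Every other set of open sites that can feasibly serve all demand totals ≥ 348 even under its best assignment. Minimum: 315.

315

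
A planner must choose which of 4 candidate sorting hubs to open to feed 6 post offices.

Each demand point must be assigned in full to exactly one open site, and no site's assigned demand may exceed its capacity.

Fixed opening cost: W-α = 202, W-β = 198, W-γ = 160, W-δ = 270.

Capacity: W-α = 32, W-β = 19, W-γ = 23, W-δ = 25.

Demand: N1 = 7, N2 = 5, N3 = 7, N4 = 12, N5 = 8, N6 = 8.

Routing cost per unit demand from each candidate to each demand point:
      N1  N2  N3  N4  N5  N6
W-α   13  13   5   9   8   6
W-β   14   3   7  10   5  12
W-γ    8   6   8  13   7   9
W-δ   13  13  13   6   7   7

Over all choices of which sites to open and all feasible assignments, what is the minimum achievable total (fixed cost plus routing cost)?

695

Open {W-α, W-γ}; cheapest assignment that respects the capacities:
  W-α (cap 32, load 27): N3, N4, N6 — cost 7×5 + 12×9 + 8×6 = 191
  W-γ (cap 23, load 20): N1, N2, N5 — cost 7×8 + 5×6 + 8×7 = 142
  Shipping 333, fixed 362 → total 695.
  Any other capacity-feasible assignment to {W-α, W-γ} ships for at least 333.
Compare {W-α, W-β}: its best feasible assignment gives total 773.
Compare {W-γ, W-δ}: its best feasible assignment gives total 791.
Every other set of open sites that can feasibly serve all demand totals ≥ 773 even under its best assignment. Minimum: 695.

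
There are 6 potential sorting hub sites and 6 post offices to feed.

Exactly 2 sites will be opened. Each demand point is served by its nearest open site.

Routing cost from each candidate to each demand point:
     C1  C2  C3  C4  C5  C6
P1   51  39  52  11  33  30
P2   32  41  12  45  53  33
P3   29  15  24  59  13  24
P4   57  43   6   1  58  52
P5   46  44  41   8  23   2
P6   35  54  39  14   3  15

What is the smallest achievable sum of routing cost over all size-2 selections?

Open {P3, P4}.
  C1→P3 29, C2→P3 15, C3→P4 6, C4→P4 1, C5→P3 13, C6→P3 24  ⇒ total 88.
Compare {P3, P5}: total 91.
Compare {P3, P6}: total 100.
No size-2 selection does better; minimum is 88.

88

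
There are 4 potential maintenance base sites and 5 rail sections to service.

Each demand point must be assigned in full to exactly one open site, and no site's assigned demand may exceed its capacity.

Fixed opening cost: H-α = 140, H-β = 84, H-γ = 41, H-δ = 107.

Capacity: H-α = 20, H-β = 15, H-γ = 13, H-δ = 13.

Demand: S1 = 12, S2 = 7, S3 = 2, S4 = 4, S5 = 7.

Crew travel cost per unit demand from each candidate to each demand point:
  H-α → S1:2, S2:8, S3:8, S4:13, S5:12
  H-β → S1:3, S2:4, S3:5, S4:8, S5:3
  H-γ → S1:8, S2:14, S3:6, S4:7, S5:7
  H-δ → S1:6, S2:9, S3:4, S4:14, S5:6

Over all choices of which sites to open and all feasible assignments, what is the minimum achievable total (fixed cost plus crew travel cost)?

Open {H-α, H-γ}; cheapest assignment that respects the capacities:
  H-α (cap 20, load 19): S1, S2 — cost 12×2 + 7×8 = 80
  H-γ (cap 13, load 13): S3, S4, S5 — cost 2×6 + 4×7 + 7×7 = 89
  Shipping 169, fixed 181 → total 350.
  Any other capacity-feasible assignment to {H-α, H-γ} ships for at least 169.
Compare {H-α, H-β}: its best feasible assignment gives total 365.
Compare {H-α, H-β, H-γ}: its best feasible assignment gives total 378.
Every other set of open sites that can feasibly serve all demand totals ≥ 365 even under its best assignment. Minimum: 350.

350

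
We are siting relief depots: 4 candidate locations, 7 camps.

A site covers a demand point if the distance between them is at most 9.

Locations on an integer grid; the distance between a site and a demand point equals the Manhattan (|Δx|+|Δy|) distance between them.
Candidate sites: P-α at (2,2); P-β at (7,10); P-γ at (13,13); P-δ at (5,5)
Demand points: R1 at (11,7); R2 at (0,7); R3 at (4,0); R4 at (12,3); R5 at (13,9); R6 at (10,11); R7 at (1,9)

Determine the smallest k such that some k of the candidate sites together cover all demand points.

Coverage sets (demand points within 9 of each site):
  P-α: {R2, R3, R7}
  P-β: {R1, R5, R6, R7}
  P-γ: {R1, R5, R6}
  P-δ: {R1, R2, R3, R4, R7}
No single site covers all 7 demand points.
But {P-β, P-δ} covers everything, so the minimum is 2.

2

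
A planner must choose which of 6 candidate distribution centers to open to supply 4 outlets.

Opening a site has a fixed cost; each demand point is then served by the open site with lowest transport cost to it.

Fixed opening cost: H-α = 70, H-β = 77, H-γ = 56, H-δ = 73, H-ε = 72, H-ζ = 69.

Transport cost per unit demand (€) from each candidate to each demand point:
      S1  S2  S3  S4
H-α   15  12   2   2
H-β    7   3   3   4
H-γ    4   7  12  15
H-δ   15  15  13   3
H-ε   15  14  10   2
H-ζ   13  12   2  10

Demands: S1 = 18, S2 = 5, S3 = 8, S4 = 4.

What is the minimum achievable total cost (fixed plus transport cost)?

Open {H-α, H-γ}: assign each demand point to its cheapest open site.
  S1→H-γ 18×4=72, S2→H-γ 5×7=35, S3→H-α 8×2=16, S4→H-α 4×2=8
  transport cost 131, fixed 126 → total 257.
Compare {H-β}: transport cost 181 + fixed 77 = 258.
Compare {H-β, H-γ}: transport cost 127 + fixed 133 = 260.
Compare {H-γ, H-ζ}: transport cost 163 + fixed 125 = 288.
All other subsets cost ≥ 258. Minimum total cost: 257.

257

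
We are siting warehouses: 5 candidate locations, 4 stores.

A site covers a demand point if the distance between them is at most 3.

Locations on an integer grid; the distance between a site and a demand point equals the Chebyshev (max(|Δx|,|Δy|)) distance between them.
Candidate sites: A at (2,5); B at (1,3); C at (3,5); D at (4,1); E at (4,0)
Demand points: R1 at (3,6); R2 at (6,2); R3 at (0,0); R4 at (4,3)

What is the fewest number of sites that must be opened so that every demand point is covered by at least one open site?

2

Coverage sets (demand points within 3 of each site):
  A: {R1, R4}
  B: {R1, R3, R4}
  C: {R1, R2, R4}
  D: {R2, R4}
  E: {R2, R4}
No single site covers all 4 demand points.
But {B, C} covers everything, so the minimum is 2.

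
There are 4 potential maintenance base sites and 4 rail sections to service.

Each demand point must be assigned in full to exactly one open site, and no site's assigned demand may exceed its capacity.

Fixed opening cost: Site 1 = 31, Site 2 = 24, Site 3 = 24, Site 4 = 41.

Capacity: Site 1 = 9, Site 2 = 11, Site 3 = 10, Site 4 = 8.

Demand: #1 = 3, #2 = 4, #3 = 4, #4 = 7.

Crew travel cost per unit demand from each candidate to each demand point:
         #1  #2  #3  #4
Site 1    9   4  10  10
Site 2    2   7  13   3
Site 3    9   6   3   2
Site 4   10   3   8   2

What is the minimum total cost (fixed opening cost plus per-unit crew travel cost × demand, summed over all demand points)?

Open {Site 2, Site 3}; cheapest assignment that respects the capacities:
  Site 2 (cap 11, load 10): #1, #4 — cost 3×2 + 7×3 = 27
  Site 3 (cap 10, load 8): #2, #3 — cost 4×6 + 4×3 = 36
  Shipping 63, fixed 48 → total 111.
  Any other capacity-feasible assignment to {Site 2, Site 3} ships for at least 63.
Compare {Site 1, Site 2, Site 3}: its best feasible assignment gives total 134.
Compare {Site 2, Site 4}: its best feasible assignment gives total 136.
Every other set of open sites that can feasibly serve all demand totals ≥ 134 even under its best assignment. Minimum: 111.

111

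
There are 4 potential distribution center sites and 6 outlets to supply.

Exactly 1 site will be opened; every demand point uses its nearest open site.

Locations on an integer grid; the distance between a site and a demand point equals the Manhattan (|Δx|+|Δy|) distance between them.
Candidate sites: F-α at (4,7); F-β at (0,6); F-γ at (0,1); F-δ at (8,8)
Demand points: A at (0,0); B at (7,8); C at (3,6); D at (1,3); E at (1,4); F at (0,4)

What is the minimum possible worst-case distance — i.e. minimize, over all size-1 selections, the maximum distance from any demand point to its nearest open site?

Open {F-β}.
  Farthest demand point is B at distance 9 (to F-β); all others are ≤ 9.
With {F-α} the worst case is 11.
With {F-γ} the worst case is 14.
No size-1 selection achieves below 9.

9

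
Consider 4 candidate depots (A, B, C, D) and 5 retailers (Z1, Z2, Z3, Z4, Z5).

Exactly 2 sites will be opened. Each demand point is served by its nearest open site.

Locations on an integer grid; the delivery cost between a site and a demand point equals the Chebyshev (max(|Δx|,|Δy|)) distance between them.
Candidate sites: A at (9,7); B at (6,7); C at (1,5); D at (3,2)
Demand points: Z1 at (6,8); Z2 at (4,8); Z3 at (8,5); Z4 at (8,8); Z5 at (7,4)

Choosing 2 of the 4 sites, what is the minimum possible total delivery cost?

Open {A, B}.
  Z1→B 1, Z2→B 2, Z3→A 2, Z4→A 1, Z5→A 3  ⇒ total 9.
Compare {B, C}: total 10.
Compare {B, D}: total 10.
No size-2 selection does better; minimum is 9.

9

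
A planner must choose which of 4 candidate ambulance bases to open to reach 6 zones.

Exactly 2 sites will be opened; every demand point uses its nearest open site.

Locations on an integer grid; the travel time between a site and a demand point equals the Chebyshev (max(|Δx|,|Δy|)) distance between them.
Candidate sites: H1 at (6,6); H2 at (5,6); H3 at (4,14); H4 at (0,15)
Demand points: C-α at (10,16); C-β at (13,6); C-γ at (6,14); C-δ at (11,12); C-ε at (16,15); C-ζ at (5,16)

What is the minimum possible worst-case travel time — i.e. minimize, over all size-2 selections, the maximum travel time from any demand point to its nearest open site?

Open {H1, H2}.
  Farthest demand point is C-α at travel time 10 (to H1); all others are ≤ 10.
With {H1, H3} the worst case is 10.
With {H1, H4} the worst case is 10.
No size-2 selection achieves below 10.

10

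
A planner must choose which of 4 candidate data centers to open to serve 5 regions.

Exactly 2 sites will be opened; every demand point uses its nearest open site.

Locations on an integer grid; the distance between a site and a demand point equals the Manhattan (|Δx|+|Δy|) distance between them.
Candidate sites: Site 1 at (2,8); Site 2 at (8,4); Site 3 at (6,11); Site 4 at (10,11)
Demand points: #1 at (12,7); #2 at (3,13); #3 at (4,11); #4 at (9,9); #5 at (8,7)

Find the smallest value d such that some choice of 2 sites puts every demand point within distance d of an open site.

6

Open {Site 1, Site 4}.
  Farthest demand point is #1 at distance 6 (to Site 4); all others are ≤ 6.
With {Site 3, Site 4} the worst case is 6.
With {Site 1, Site 2} the worst case is 7.
No size-2 selection achieves below 6.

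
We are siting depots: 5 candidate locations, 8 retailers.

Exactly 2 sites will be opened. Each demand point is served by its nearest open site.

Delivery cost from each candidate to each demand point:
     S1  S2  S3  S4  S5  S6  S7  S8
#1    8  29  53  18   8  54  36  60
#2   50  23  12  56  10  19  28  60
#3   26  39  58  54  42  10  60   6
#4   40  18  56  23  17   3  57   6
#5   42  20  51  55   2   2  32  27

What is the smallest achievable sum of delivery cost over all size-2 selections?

Open {#2, #4}.
  S1→#4 40, S2→#4 18, S3→#2 12, S4→#4 23, S5→#2 10, S6→#4 3, S7→#2 28, S8→#4 6  ⇒ total 140.
Compare {#1, #4}: total 150.
Compare {#1, #5}: total 160.
No size-2 selection does better; minimum is 140.

140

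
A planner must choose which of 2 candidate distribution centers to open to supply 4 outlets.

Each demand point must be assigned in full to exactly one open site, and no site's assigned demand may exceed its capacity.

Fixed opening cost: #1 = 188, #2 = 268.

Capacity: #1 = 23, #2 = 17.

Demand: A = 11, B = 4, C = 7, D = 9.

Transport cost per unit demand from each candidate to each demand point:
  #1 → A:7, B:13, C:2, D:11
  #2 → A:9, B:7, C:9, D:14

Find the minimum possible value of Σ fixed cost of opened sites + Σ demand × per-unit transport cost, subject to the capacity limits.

Open {#1, #2}; cheapest assignment that respects the capacities:
  #1 (cap 23, load 16): C, D — cost 7×2 + 9×11 = 113
  #2 (cap 17, load 15): A, B — cost 11×9 + 4×7 = 127
  Shipping 240, fixed 456 → total 696.
  Any other capacity-feasible assignment to {#1, #2} ships for at least 240.
Total demand is 31 and no other set of sites has combined capacity ≥ 31, so {#1, #2} is the only feasible choice of open sites. Minimum: 696.

696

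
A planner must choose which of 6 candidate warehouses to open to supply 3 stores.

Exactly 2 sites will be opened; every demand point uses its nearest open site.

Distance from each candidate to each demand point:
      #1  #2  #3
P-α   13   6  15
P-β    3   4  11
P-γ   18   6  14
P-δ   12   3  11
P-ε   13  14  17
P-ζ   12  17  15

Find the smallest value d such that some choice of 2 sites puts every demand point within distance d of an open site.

11

Open {P-α, P-β}.
  Farthest demand point is #3 at distance 11 (to P-β); all others are ≤ 11.
With {P-β, P-γ} the worst case is 11.
With {P-β, P-δ} the worst case is 11.
No size-2 selection achieves below 11.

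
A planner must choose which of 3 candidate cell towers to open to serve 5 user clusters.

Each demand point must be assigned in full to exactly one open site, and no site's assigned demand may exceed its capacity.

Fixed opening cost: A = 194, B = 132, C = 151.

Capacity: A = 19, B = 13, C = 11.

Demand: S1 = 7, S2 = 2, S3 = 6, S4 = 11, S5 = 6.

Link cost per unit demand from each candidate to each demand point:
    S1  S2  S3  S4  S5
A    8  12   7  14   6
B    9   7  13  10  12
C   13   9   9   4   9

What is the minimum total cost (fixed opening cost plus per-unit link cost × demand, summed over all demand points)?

Open {A, B}; cheapest assignment that respects the capacities:
  A (cap 19, load 19): S1, S3, S5 — cost 7×8 + 6×7 + 6×6 = 134
  B (cap 13, load 13): S2, S4 — cost 2×7 + 11×10 = 124
  Shipping 258, fixed 326 → total 584.
  Any other capacity-feasible assignment to {A, B} ships for at least 258.
Compare {A, B, C}: its best feasible assignment gives total 669.
Every other set of open sites that can feasibly serve all demand totals ≥ 669 even under its best assignment. Minimum: 584.

584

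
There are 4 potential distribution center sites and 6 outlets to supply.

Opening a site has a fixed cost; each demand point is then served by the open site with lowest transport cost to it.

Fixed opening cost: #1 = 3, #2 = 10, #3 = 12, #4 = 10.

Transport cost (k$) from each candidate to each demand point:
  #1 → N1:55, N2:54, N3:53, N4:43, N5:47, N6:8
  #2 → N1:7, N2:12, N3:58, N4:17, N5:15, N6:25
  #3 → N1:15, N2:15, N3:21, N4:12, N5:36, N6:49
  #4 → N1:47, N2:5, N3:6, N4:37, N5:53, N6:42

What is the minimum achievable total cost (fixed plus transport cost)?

Open {#1, #2, #4}: assign each demand point to its cheapest open site.
  N1→#2 7, N2→#4 5, N3→#4 6, N4→#2 17, N5→#2 15, N6→#1 8
  transport cost 58, fixed 23 → total 81.
Compare {#1, #2, #3, #4}: transport cost 53 + fixed 35 = 88.
Compare {#2, #4}: transport cost 75 + fixed 20 = 95.
Compare {#1, #2, #3}: transport cost 75 + fixed 25 = 100.
All other subsets cost ≥ 88. Minimum total cost: 81.

81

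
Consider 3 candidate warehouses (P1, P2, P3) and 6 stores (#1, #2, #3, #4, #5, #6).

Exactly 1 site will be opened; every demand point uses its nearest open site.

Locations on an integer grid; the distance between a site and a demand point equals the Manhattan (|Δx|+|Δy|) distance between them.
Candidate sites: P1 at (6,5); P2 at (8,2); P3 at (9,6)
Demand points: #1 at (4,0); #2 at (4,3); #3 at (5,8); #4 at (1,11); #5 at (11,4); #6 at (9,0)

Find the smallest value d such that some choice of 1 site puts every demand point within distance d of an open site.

11

Open {P1}.
  Farthest demand point is #4 at distance 11 (to P1); all others are ≤ 11.
With {P3} the worst case is 13.
With {P2} the worst case is 16.
No size-1 selection achieves below 11.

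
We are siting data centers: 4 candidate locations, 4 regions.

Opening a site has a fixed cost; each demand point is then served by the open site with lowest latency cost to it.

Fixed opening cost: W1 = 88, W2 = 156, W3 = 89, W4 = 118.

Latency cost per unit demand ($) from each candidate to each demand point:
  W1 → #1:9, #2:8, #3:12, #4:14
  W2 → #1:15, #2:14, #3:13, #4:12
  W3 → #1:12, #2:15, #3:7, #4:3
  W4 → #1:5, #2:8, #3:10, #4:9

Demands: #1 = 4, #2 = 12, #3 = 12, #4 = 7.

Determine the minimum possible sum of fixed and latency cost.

414

Open {W1, W3}: assign each demand point to its cheapest open site.
  #1→W1 4×9=36, #2→W1 12×8=96, #3→W3 12×7=84, #4→W3 7×3=21
  latency cost 237, fixed 177 → total 414.
Compare {W4}: latency cost 299 + fixed 118 = 417.
Compare {W3}: latency cost 333 + fixed 89 = 422.
Compare {W3, W4}: latency cost 221 + fixed 207 = 428.
All other subsets cost ≥ 417. Minimum total cost: 414.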